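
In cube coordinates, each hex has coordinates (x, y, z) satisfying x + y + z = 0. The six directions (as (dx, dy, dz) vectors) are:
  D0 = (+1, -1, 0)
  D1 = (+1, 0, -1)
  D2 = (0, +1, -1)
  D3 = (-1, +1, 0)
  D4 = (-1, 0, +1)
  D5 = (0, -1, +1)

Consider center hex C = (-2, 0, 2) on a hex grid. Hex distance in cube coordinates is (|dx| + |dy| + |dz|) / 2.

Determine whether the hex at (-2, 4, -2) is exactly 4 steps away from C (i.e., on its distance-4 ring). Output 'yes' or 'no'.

|px - cx| = |-2 - (-2)| = 0
|py - cy| = |4 - 0| = 4
|pz - cz| = |-2 - 2| = 4
distance = (0+4+4)/2 = 8/2 = 4
radius = 4; distance == radius -> yes

Answer: yes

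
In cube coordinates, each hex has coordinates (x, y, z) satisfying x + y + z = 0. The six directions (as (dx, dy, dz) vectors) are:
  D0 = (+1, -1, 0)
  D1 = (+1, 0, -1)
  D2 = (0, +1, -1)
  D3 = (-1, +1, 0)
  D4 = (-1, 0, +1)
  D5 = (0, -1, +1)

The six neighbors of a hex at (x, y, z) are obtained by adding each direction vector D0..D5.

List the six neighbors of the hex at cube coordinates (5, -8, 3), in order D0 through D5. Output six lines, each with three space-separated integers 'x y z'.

Answer: 6 -9 3
6 -8 2
5 -7 2
4 -7 3
4 -8 4
5 -9 4

Derivation:
Center: (5, -8, 3). Add each direction:
  D0: (5, -8, 3) + (1, -1, 0) = (6, -9, 3)
  D1: (5, -8, 3) + (1, 0, -1) = (6, -8, 2)
  D2: (5, -8, 3) + (0, 1, -1) = (5, -7, 2)
  D3: (5, -8, 3) + (-1, 1, 0) = (4, -7, 3)
  D4: (5, -8, 3) + (-1, 0, 1) = (4, -8, 4)
  D5: (5, -8, 3) + (0, -1, 1) = (5, -9, 4)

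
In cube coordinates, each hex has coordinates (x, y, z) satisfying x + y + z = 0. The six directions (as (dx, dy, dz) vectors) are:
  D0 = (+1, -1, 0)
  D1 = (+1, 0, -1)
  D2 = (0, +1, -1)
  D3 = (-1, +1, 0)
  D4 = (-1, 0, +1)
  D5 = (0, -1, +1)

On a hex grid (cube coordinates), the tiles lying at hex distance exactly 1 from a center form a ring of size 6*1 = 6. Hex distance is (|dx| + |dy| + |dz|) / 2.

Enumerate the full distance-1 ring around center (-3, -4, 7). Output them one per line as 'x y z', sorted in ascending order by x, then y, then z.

Walk ring at distance 1 from (-3, -4, 7):
Start at center + D4*1 = (-4, -4, 8)
  hex 0: (-4, -4, 8)
  hex 1: (-3, -5, 8)
  hex 2: (-2, -5, 7)
  hex 3: (-2, -4, 6)
  hex 4: (-3, -3, 6)
  hex 5: (-4, -3, 7)
Sorted: 6 hexes.

Answer: -4 -4 8
-4 -3 7
-3 -5 8
-3 -3 6
-2 -5 7
-2 -4 6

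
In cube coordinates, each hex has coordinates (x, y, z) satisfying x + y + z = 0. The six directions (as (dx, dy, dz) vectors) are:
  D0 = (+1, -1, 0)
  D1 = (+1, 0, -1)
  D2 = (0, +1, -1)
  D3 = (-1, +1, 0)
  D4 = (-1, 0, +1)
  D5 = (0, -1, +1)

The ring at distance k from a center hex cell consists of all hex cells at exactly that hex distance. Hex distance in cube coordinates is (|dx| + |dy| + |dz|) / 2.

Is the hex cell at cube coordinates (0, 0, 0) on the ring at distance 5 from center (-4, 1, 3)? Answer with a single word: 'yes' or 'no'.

Answer: no

Derivation:
|px - cx| = |0 - (-4)| = 4
|py - cy| = |0 - 1| = 1
|pz - cz| = |0 - 3| = 3
distance = (4+1+3)/2 = 8/2 = 4
radius = 5; distance != radius -> no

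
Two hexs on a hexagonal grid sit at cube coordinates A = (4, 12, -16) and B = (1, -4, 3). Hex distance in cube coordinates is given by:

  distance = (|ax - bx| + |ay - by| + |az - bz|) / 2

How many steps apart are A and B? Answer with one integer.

Answer: 19

Derivation:
|ax - bx| = |4 - 1| = 3
|ay - by| = |12 - (-4)| = 16
|az - bz| = |-16 - 3| = 19
distance = (3 + 16 + 19) / 2 = 38 / 2 = 19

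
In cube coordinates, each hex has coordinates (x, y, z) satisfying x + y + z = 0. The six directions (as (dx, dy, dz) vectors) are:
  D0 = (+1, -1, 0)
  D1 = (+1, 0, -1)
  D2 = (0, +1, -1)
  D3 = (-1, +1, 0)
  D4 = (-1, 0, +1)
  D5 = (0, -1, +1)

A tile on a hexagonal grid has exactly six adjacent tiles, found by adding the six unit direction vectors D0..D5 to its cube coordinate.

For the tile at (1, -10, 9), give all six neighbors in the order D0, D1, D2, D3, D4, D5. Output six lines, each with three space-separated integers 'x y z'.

Answer: 2 -11 9
2 -10 8
1 -9 8
0 -9 9
0 -10 10
1 -11 10

Derivation:
Center: (1, -10, 9). Add each direction:
  D0: (1, -10, 9) + (1, -1, 0) = (2, -11, 9)
  D1: (1, -10, 9) + (1, 0, -1) = (2, -10, 8)
  D2: (1, -10, 9) + (0, 1, -1) = (1, -9, 8)
  D3: (1, -10, 9) + (-1, 1, 0) = (0, -9, 9)
  D4: (1, -10, 9) + (-1, 0, 1) = (0, -10, 10)
  D5: (1, -10, 9) + (0, -1, 1) = (1, -11, 10)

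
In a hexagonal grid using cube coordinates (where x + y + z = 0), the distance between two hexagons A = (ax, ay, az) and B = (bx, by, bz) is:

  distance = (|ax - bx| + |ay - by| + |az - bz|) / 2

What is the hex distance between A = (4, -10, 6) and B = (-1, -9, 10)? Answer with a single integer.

Answer: 5

Derivation:
|ax - bx| = |4 - (-1)| = 5
|ay - by| = |-10 - (-9)| = 1
|az - bz| = |6 - 10| = 4
distance = (5 + 1 + 4) / 2 = 10 / 2 = 5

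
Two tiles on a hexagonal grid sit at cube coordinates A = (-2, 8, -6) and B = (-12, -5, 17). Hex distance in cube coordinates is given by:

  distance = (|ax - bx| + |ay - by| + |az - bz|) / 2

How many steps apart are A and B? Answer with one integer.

|ax - bx| = |-2 - (-12)| = 10
|ay - by| = |8 - (-5)| = 13
|az - bz| = |-6 - 17| = 23
distance = (10 + 13 + 23) / 2 = 46 / 2 = 23

Answer: 23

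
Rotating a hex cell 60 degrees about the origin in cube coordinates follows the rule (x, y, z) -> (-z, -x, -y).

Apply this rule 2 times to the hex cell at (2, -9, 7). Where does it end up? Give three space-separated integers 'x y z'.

Start: (2, -9, 7)
Step 1: (2, -9, 7) -> (-(7), -(2), -(-9)) = (-7, -2, 9)
Step 2: (-7, -2, 9) -> (-(9), -(-7), -(-2)) = (-9, 7, 2)

Answer: -9 7 2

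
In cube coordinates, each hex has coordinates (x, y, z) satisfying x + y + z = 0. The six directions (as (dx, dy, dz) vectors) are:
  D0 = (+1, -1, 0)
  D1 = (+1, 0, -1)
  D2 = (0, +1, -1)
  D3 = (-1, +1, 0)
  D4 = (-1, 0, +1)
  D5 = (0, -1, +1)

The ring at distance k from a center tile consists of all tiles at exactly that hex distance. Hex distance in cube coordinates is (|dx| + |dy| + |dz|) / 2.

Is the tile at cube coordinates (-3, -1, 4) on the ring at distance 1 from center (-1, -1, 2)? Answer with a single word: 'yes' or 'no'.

Answer: no

Derivation:
|px - cx| = |-3 - (-1)| = 2
|py - cy| = |-1 - (-1)| = 0
|pz - cz| = |4 - 2| = 2
distance = (2+0+2)/2 = 4/2 = 2
radius = 1; distance != radius -> no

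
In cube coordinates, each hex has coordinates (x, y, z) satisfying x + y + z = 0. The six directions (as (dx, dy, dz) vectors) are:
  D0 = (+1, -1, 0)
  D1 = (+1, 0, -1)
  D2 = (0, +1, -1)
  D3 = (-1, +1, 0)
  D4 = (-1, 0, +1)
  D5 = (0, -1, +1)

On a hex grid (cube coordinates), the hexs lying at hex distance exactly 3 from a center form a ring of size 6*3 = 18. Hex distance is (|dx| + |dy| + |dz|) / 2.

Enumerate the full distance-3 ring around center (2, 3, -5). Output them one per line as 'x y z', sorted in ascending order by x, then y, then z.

Walk ring at distance 3 from (2, 3, -5):
Start at center + D4*3 = (-1, 3, -2)
  hex 0: (-1, 3, -2)
  hex 1: (0, 2, -2)
  hex 2: (1, 1, -2)
  hex 3: (2, 0, -2)
  hex 4: (3, 0, -3)
  hex 5: (4, 0, -4)
  hex 6: (5, 0, -5)
  hex 7: (5, 1, -6)
  hex 8: (5, 2, -7)
  hex 9: (5, 3, -8)
  hex 10: (4, 4, -8)
  hex 11: (3, 5, -8)
  hex 12: (2, 6, -8)
  hex 13: (1, 6, -7)
  hex 14: (0, 6, -6)
  hex 15: (-1, 6, -5)
  hex 16: (-1, 5, -4)
  hex 17: (-1, 4, -3)
Sorted: 18 hexes.

Answer: -1 3 -2
-1 4 -3
-1 5 -4
-1 6 -5
0 2 -2
0 6 -6
1 1 -2
1 6 -7
2 0 -2
2 6 -8
3 0 -3
3 5 -8
4 0 -4
4 4 -8
5 0 -5
5 1 -6
5 2 -7
5 3 -8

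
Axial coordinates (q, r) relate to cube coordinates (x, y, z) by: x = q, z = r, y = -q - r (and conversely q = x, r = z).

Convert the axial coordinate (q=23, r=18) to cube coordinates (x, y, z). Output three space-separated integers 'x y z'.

x = q = 23
z = r = 18
y = -x - z = -(23) - (18) = -41

Answer: 23 -41 18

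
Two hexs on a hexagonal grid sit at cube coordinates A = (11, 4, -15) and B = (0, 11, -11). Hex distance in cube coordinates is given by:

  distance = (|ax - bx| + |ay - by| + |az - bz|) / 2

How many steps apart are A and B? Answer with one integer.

|ax - bx| = |11 - 0| = 11
|ay - by| = |4 - 11| = 7
|az - bz| = |-15 - (-11)| = 4
distance = (11 + 7 + 4) / 2 = 22 / 2 = 11

Answer: 11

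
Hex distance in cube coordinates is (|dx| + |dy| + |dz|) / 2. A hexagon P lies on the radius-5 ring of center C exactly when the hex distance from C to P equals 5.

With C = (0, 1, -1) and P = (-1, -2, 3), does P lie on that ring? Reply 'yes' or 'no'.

Answer: no

Derivation:
|px - cx| = |-1 - 0| = 1
|py - cy| = |-2 - 1| = 3
|pz - cz| = |3 - (-1)| = 4
distance = (1+3+4)/2 = 8/2 = 4
radius = 5; distance != radius -> no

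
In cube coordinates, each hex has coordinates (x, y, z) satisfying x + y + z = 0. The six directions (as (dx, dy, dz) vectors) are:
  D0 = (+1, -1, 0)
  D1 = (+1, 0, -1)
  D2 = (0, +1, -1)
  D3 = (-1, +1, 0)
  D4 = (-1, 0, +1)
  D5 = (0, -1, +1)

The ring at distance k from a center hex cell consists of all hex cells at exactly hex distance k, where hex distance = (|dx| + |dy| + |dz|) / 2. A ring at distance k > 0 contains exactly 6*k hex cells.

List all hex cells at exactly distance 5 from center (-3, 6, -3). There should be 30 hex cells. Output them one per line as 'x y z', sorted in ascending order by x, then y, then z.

Answer: -8 6 2
-8 7 1
-8 8 0
-8 9 -1
-8 10 -2
-8 11 -3
-7 5 2
-7 11 -4
-6 4 2
-6 11 -5
-5 3 2
-5 11 -6
-4 2 2
-4 11 -7
-3 1 2
-3 11 -8
-2 1 1
-2 10 -8
-1 1 0
-1 9 -8
0 1 -1
0 8 -8
1 1 -2
1 7 -8
2 1 -3
2 2 -4
2 3 -5
2 4 -6
2 5 -7
2 6 -8

Derivation:
Walk ring at distance 5 from (-3, 6, -3):
Start at center + D4*5 = (-8, 6, 2)
  hex 0: (-8, 6, 2)
  hex 1: (-7, 5, 2)
  hex 2: (-6, 4, 2)
  hex 3: (-5, 3, 2)
  hex 4: (-4, 2, 2)
  hex 5: (-3, 1, 2)
  hex 6: (-2, 1, 1)
  hex 7: (-1, 1, 0)
  hex 8: (0, 1, -1)
  hex 9: (1, 1, -2)
  hex 10: (2, 1, -3)
  hex 11: (2, 2, -4)
  hex 12: (2, 3, -5)
  hex 13: (2, 4, -6)
  hex 14: (2, 5, -7)
  hex 15: (2, 6, -8)
  hex 16: (1, 7, -8)
  hex 17: (0, 8, -8)
  hex 18: (-1, 9, -8)
  hex 19: (-2, 10, -8)
  hex 20: (-3, 11, -8)
  hex 21: (-4, 11, -7)
  hex 22: (-5, 11, -6)
  hex 23: (-6, 11, -5)
  hex 24: (-7, 11, -4)
  hex 25: (-8, 11, -3)
  hex 26: (-8, 10, -2)
  hex 27: (-8, 9, -1)
  hex 28: (-8, 8, 0)
  hex 29: (-8, 7, 1)
Sorted: 30 hexes.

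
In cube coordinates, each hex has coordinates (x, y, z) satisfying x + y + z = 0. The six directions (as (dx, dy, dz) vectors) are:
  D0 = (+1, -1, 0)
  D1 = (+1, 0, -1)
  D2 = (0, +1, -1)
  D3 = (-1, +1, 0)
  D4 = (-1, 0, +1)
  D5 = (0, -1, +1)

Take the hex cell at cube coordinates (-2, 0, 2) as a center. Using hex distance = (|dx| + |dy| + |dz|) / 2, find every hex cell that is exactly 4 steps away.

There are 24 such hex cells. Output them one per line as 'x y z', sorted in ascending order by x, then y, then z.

Walk ring at distance 4 from (-2, 0, 2):
Start at center + D4*4 = (-6, 0, 6)
  hex 0: (-6, 0, 6)
  hex 1: (-5, -1, 6)
  hex 2: (-4, -2, 6)
  hex 3: (-3, -3, 6)
  hex 4: (-2, -4, 6)
  hex 5: (-1, -4, 5)
  hex 6: (0, -4, 4)
  hex 7: (1, -4, 3)
  hex 8: (2, -4, 2)
  hex 9: (2, -3, 1)
  hex 10: (2, -2, 0)
  hex 11: (2, -1, -1)
  hex 12: (2, 0, -2)
  hex 13: (1, 1, -2)
  hex 14: (0, 2, -2)
  hex 15: (-1, 3, -2)
  hex 16: (-2, 4, -2)
  hex 17: (-3, 4, -1)
  hex 18: (-4, 4, 0)
  hex 19: (-5, 4, 1)
  hex 20: (-6, 4, 2)
  hex 21: (-6, 3, 3)
  hex 22: (-6, 2, 4)
  hex 23: (-6, 1, 5)
Sorted: 24 hexes.

Answer: -6 0 6
-6 1 5
-6 2 4
-6 3 3
-6 4 2
-5 -1 6
-5 4 1
-4 -2 6
-4 4 0
-3 -3 6
-3 4 -1
-2 -4 6
-2 4 -2
-1 -4 5
-1 3 -2
0 -4 4
0 2 -2
1 -4 3
1 1 -2
2 -4 2
2 -3 1
2 -2 0
2 -1 -1
2 0 -2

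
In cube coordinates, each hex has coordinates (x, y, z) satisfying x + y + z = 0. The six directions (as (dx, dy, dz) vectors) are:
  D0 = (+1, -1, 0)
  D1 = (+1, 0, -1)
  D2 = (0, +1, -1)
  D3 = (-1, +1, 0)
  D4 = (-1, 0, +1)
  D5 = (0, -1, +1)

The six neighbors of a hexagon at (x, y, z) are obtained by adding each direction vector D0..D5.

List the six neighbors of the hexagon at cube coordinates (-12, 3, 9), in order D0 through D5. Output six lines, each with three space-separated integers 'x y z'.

Center: (-12, 3, 9). Add each direction:
  D0: (-12, 3, 9) + (1, -1, 0) = (-11, 2, 9)
  D1: (-12, 3, 9) + (1, 0, -1) = (-11, 3, 8)
  D2: (-12, 3, 9) + (0, 1, -1) = (-12, 4, 8)
  D3: (-12, 3, 9) + (-1, 1, 0) = (-13, 4, 9)
  D4: (-12, 3, 9) + (-1, 0, 1) = (-13, 3, 10)
  D5: (-12, 3, 9) + (0, -1, 1) = (-12, 2, 10)

Answer: -11 2 9
-11 3 8
-12 4 8
-13 4 9
-13 3 10
-12 2 10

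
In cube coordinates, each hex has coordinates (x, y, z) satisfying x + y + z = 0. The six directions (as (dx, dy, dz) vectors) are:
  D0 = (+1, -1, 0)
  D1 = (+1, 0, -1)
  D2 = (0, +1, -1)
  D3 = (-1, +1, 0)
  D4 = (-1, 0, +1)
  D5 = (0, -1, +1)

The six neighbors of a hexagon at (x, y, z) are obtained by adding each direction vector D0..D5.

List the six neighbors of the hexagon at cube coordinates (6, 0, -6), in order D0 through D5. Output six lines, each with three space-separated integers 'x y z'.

Answer: 7 -1 -6
7 0 -7
6 1 -7
5 1 -6
5 0 -5
6 -1 -5

Derivation:
Center: (6, 0, -6). Add each direction:
  D0: (6, 0, -6) + (1, -1, 0) = (7, -1, -6)
  D1: (6, 0, -6) + (1, 0, -1) = (7, 0, -7)
  D2: (6, 0, -6) + (0, 1, -1) = (6, 1, -7)
  D3: (6, 0, -6) + (-1, 1, 0) = (5, 1, -6)
  D4: (6, 0, -6) + (-1, 0, 1) = (5, 0, -5)
  D5: (6, 0, -6) + (0, -1, 1) = (6, -1, -5)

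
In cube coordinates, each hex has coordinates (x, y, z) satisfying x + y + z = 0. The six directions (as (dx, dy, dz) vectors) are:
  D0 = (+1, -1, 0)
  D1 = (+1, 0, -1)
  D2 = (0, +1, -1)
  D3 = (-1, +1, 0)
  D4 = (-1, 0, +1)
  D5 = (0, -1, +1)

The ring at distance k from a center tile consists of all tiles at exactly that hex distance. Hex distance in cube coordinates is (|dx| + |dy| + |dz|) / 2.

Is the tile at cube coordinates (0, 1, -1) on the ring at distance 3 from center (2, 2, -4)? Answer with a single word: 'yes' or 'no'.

|px - cx| = |0 - 2| = 2
|py - cy| = |1 - 2| = 1
|pz - cz| = |-1 - (-4)| = 3
distance = (2+1+3)/2 = 6/2 = 3
radius = 3; distance == radius -> yes

Answer: yes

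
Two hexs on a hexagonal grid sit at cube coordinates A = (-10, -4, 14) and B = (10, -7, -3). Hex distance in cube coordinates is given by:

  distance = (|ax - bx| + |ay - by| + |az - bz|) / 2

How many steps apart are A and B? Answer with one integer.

|ax - bx| = |-10 - 10| = 20
|ay - by| = |-4 - (-7)| = 3
|az - bz| = |14 - (-3)| = 17
distance = (20 + 3 + 17) / 2 = 40 / 2 = 20

Answer: 20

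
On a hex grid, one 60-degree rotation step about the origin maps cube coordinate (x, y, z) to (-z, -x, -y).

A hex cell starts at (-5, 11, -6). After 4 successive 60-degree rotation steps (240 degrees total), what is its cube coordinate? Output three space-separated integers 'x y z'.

Answer: -6 -5 11

Derivation:
Start: (-5, 11, -6)
Step 1: (-5, 11, -6) -> (-(-6), -(-5), -(11)) = (6, 5, -11)
Step 2: (6, 5, -11) -> (-(-11), -(6), -(5)) = (11, -6, -5)
Step 3: (11, -6, -5) -> (-(-5), -(11), -(-6)) = (5, -11, 6)
Step 4: (5, -11, 6) -> (-(6), -(5), -(-11)) = (-6, -5, 11)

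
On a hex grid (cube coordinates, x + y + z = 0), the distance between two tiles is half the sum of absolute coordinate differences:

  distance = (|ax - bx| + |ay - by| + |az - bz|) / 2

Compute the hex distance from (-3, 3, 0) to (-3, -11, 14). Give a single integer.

Answer: 14

Derivation:
|ax - bx| = |-3 - (-3)| = 0
|ay - by| = |3 - (-11)| = 14
|az - bz| = |0 - 14| = 14
distance = (0 + 14 + 14) / 2 = 28 / 2 = 14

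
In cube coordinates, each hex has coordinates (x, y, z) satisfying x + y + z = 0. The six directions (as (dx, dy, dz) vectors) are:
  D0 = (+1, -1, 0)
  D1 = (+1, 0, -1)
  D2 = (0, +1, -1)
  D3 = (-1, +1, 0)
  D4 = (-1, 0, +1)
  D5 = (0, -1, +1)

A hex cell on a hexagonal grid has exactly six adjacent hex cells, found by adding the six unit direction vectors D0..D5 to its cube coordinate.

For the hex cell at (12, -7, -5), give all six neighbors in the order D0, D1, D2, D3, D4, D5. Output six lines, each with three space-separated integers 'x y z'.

Answer: 13 -8 -5
13 -7 -6
12 -6 -6
11 -6 -5
11 -7 -4
12 -8 -4

Derivation:
Center: (12, -7, -5). Add each direction:
  D0: (12, -7, -5) + (1, -1, 0) = (13, -8, -5)
  D1: (12, -7, -5) + (1, 0, -1) = (13, -7, -6)
  D2: (12, -7, -5) + (0, 1, -1) = (12, -6, -6)
  D3: (12, -7, -5) + (-1, 1, 0) = (11, -6, -5)
  D4: (12, -7, -5) + (-1, 0, 1) = (11, -7, -4)
  D5: (12, -7, -5) + (0, -1, 1) = (12, -8, -4)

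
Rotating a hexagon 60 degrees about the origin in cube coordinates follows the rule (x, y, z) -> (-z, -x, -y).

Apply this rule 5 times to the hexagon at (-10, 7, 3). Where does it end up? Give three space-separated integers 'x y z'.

Answer: -7 -3 10

Derivation:
Start: (-10, 7, 3)
Step 1: (-10, 7, 3) -> (-(3), -(-10), -(7)) = (-3, 10, -7)
Step 2: (-3, 10, -7) -> (-(-7), -(-3), -(10)) = (7, 3, -10)
Step 3: (7, 3, -10) -> (-(-10), -(7), -(3)) = (10, -7, -3)
Step 4: (10, -7, -3) -> (-(-3), -(10), -(-7)) = (3, -10, 7)
Step 5: (3, -10, 7) -> (-(7), -(3), -(-10)) = (-7, -3, 10)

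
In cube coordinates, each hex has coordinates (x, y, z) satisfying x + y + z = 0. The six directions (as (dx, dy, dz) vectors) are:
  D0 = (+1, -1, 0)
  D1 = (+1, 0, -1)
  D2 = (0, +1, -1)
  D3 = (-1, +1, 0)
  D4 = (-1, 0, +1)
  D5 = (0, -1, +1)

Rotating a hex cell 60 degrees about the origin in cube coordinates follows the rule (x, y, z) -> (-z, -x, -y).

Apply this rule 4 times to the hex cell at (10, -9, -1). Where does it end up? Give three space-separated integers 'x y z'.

Start: (10, -9, -1)
Step 1: (10, -9, -1) -> (-(-1), -(10), -(-9)) = (1, -10, 9)
Step 2: (1, -10, 9) -> (-(9), -(1), -(-10)) = (-9, -1, 10)
Step 3: (-9, -1, 10) -> (-(10), -(-9), -(-1)) = (-10, 9, 1)
Step 4: (-10, 9, 1) -> (-(1), -(-10), -(9)) = (-1, 10, -9)

Answer: -1 10 -9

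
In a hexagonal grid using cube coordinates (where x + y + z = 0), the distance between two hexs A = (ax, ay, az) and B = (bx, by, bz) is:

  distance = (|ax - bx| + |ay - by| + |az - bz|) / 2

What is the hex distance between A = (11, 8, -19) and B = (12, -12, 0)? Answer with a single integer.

Answer: 20

Derivation:
|ax - bx| = |11 - 12| = 1
|ay - by| = |8 - (-12)| = 20
|az - bz| = |-19 - 0| = 19
distance = (1 + 20 + 19) / 2 = 40 / 2 = 20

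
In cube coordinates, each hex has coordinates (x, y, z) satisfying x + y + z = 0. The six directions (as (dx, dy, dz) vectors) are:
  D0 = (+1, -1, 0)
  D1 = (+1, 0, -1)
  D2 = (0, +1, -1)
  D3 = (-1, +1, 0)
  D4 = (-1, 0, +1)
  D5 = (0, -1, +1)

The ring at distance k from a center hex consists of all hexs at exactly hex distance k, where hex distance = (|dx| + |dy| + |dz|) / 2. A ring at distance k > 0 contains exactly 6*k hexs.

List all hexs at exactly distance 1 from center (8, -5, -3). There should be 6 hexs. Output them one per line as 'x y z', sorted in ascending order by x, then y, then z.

Answer: 7 -5 -2
7 -4 -3
8 -6 -2
8 -4 -4
9 -6 -3
9 -5 -4

Derivation:
Walk ring at distance 1 from (8, -5, -3):
Start at center + D4*1 = (7, -5, -2)
  hex 0: (7, -5, -2)
  hex 1: (8, -6, -2)
  hex 2: (9, -6, -3)
  hex 3: (9, -5, -4)
  hex 4: (8, -4, -4)
  hex 5: (7, -4, -3)
Sorted: 6 hexes.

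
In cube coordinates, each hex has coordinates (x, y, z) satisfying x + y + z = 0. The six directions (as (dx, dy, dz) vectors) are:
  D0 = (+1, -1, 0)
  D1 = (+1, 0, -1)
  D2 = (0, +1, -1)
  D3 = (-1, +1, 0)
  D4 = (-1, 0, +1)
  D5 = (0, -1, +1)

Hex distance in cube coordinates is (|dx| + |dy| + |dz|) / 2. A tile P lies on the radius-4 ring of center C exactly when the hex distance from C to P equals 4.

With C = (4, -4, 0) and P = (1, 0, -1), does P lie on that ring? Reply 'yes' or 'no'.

Answer: yes

Derivation:
|px - cx| = |1 - 4| = 3
|py - cy| = |0 - (-4)| = 4
|pz - cz| = |-1 - 0| = 1
distance = (3+4+1)/2 = 8/2 = 4
radius = 4; distance == radius -> yes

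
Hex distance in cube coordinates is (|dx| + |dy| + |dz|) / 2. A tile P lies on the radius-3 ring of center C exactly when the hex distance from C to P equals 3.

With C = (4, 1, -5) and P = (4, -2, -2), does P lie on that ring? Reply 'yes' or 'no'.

Answer: yes

Derivation:
|px - cx| = |4 - 4| = 0
|py - cy| = |-2 - 1| = 3
|pz - cz| = |-2 - (-5)| = 3
distance = (0+3+3)/2 = 6/2 = 3
radius = 3; distance == radius -> yes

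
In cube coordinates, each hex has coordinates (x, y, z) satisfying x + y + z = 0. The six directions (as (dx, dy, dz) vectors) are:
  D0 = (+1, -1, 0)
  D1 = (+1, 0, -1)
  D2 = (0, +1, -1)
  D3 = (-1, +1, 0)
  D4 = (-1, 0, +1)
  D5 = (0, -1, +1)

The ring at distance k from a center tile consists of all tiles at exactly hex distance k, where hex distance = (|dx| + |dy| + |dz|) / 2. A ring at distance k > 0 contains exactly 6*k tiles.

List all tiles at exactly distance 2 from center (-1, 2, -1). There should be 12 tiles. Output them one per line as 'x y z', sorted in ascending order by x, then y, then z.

Walk ring at distance 2 from (-1, 2, -1):
Start at center + D4*2 = (-3, 2, 1)
  hex 0: (-3, 2, 1)
  hex 1: (-2, 1, 1)
  hex 2: (-1, 0, 1)
  hex 3: (0, 0, 0)
  hex 4: (1, 0, -1)
  hex 5: (1, 1, -2)
  hex 6: (1, 2, -3)
  hex 7: (0, 3, -3)
  hex 8: (-1, 4, -3)
  hex 9: (-2, 4, -2)
  hex 10: (-3, 4, -1)
  hex 11: (-3, 3, 0)
Sorted: 12 hexes.

Answer: -3 2 1
-3 3 0
-3 4 -1
-2 1 1
-2 4 -2
-1 0 1
-1 4 -3
0 0 0
0 3 -3
1 0 -1
1 1 -2
1 2 -3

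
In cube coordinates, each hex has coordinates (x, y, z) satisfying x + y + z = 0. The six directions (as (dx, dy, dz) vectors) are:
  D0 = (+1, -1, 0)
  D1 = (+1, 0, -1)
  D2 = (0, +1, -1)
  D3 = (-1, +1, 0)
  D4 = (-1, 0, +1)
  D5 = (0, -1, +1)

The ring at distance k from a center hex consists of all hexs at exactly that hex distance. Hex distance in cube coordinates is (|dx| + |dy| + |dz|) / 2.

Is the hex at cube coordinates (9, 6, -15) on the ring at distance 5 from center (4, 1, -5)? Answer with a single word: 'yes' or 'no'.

Answer: no

Derivation:
|px - cx| = |9 - 4| = 5
|py - cy| = |6 - 1| = 5
|pz - cz| = |-15 - (-5)| = 10
distance = (5+5+10)/2 = 20/2 = 10
radius = 5; distance != radius -> no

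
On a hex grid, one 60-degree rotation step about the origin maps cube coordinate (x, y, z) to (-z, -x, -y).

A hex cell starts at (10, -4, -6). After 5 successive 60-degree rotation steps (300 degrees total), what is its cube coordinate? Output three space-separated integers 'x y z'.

Answer: 4 6 -10

Derivation:
Start: (10, -4, -6)
Step 1: (10, -4, -6) -> (-(-6), -(10), -(-4)) = (6, -10, 4)
Step 2: (6, -10, 4) -> (-(4), -(6), -(-10)) = (-4, -6, 10)
Step 3: (-4, -6, 10) -> (-(10), -(-4), -(-6)) = (-10, 4, 6)
Step 4: (-10, 4, 6) -> (-(6), -(-10), -(4)) = (-6, 10, -4)
Step 5: (-6, 10, -4) -> (-(-4), -(-6), -(10)) = (4, 6, -10)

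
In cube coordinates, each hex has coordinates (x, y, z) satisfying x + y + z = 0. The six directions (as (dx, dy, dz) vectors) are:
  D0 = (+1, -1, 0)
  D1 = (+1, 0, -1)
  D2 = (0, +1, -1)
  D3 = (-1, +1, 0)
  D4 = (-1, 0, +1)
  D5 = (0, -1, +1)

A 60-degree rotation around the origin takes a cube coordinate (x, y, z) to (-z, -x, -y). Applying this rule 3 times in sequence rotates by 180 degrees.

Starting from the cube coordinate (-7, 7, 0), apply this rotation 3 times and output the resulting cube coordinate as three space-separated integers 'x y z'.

Answer: 7 -7 0

Derivation:
Start: (-7, 7, 0)
Step 1: (-7, 7, 0) -> (-(0), -(-7), -(7)) = (0, 7, -7)
Step 2: (0, 7, -7) -> (-(-7), -(0), -(7)) = (7, 0, -7)
Step 3: (7, 0, -7) -> (-(-7), -(7), -(0)) = (7, -7, 0)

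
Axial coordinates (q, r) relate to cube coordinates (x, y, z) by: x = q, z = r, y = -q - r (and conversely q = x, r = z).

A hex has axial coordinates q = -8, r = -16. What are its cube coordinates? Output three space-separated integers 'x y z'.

x = q = -8
z = r = -16
y = -x - z = -(-8) - (-16) = 24

Answer: -8 24 -16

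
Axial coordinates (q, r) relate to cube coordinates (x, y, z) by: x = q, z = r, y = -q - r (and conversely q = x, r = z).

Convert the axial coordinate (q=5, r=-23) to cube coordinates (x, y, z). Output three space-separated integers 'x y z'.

Answer: 5 18 -23

Derivation:
x = q = 5
z = r = -23
y = -x - z = -(5) - (-23) = 18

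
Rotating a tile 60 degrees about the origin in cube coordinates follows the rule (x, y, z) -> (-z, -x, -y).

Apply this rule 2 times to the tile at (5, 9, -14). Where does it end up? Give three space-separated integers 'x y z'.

Answer: 9 -14 5

Derivation:
Start: (5, 9, -14)
Step 1: (5, 9, -14) -> (-(-14), -(5), -(9)) = (14, -5, -9)
Step 2: (14, -5, -9) -> (-(-9), -(14), -(-5)) = (9, -14, 5)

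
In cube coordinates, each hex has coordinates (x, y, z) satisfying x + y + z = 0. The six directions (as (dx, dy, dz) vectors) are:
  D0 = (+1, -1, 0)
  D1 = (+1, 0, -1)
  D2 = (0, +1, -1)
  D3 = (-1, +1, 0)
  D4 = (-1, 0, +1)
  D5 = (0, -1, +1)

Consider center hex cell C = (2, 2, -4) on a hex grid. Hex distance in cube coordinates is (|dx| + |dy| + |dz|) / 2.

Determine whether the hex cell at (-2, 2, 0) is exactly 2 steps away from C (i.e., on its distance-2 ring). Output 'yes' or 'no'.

Answer: no

Derivation:
|px - cx| = |-2 - 2| = 4
|py - cy| = |2 - 2| = 0
|pz - cz| = |0 - (-4)| = 4
distance = (4+0+4)/2 = 8/2 = 4
radius = 2; distance != radius -> no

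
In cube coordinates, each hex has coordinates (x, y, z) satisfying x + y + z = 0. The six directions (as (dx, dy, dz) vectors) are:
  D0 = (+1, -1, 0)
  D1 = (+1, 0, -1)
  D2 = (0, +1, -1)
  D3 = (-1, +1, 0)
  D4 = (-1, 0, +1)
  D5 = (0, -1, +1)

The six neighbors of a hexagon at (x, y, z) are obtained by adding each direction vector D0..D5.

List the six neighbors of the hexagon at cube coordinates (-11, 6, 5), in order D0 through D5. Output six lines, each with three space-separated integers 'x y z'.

Answer: -10 5 5
-10 6 4
-11 7 4
-12 7 5
-12 6 6
-11 5 6

Derivation:
Center: (-11, 6, 5). Add each direction:
  D0: (-11, 6, 5) + (1, -1, 0) = (-10, 5, 5)
  D1: (-11, 6, 5) + (1, 0, -1) = (-10, 6, 4)
  D2: (-11, 6, 5) + (0, 1, -1) = (-11, 7, 4)
  D3: (-11, 6, 5) + (-1, 1, 0) = (-12, 7, 5)
  D4: (-11, 6, 5) + (-1, 0, 1) = (-12, 6, 6)
  D5: (-11, 6, 5) + (0, -1, 1) = (-11, 5, 6)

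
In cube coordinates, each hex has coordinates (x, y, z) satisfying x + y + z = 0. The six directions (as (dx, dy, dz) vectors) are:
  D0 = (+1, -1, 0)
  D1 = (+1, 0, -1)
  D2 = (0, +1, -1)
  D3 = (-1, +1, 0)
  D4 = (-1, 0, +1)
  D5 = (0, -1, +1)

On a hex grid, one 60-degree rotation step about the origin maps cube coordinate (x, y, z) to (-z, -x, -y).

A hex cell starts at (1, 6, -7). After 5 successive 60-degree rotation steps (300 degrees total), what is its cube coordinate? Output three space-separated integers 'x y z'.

Start: (1, 6, -7)
Step 1: (1, 6, -7) -> (-(-7), -(1), -(6)) = (7, -1, -6)
Step 2: (7, -1, -6) -> (-(-6), -(7), -(-1)) = (6, -7, 1)
Step 3: (6, -7, 1) -> (-(1), -(6), -(-7)) = (-1, -6, 7)
Step 4: (-1, -6, 7) -> (-(7), -(-1), -(-6)) = (-7, 1, 6)
Step 5: (-7, 1, 6) -> (-(6), -(-7), -(1)) = (-6, 7, -1)

Answer: -6 7 -1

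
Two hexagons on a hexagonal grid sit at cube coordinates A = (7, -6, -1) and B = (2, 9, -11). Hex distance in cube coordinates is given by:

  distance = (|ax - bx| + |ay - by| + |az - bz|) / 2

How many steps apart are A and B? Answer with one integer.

Answer: 15

Derivation:
|ax - bx| = |7 - 2| = 5
|ay - by| = |-6 - 9| = 15
|az - bz| = |-1 - (-11)| = 10
distance = (5 + 15 + 10) / 2 = 30 / 2 = 15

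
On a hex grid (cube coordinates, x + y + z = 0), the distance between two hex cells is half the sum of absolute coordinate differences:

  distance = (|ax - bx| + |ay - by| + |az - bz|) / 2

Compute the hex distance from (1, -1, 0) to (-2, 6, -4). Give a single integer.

Answer: 7

Derivation:
|ax - bx| = |1 - (-2)| = 3
|ay - by| = |-1 - 6| = 7
|az - bz| = |0 - (-4)| = 4
distance = (3 + 7 + 4) / 2 = 14 / 2 = 7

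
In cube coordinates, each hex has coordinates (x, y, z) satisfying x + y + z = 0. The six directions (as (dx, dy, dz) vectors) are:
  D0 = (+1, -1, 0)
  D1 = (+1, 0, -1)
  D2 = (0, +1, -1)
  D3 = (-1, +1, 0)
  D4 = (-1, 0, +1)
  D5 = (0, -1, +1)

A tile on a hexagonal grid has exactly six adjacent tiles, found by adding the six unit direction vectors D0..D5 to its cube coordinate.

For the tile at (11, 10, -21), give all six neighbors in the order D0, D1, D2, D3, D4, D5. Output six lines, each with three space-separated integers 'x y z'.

Center: (11, 10, -21). Add each direction:
  D0: (11, 10, -21) + (1, -1, 0) = (12, 9, -21)
  D1: (11, 10, -21) + (1, 0, -1) = (12, 10, -22)
  D2: (11, 10, -21) + (0, 1, -1) = (11, 11, -22)
  D3: (11, 10, -21) + (-1, 1, 0) = (10, 11, -21)
  D4: (11, 10, -21) + (-1, 0, 1) = (10, 10, -20)
  D5: (11, 10, -21) + (0, -1, 1) = (11, 9, -20)

Answer: 12 9 -21
12 10 -22
11 11 -22
10 11 -21
10 10 -20
11 9 -20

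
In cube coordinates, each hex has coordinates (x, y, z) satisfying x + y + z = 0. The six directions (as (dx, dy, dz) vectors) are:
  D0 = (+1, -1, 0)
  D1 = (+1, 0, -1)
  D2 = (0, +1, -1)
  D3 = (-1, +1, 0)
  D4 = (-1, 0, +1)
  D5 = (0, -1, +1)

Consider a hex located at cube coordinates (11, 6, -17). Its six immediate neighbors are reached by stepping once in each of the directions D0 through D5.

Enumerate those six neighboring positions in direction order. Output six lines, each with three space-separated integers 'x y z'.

Center: (11, 6, -17). Add each direction:
  D0: (11, 6, -17) + (1, -1, 0) = (12, 5, -17)
  D1: (11, 6, -17) + (1, 0, -1) = (12, 6, -18)
  D2: (11, 6, -17) + (0, 1, -1) = (11, 7, -18)
  D3: (11, 6, -17) + (-1, 1, 0) = (10, 7, -17)
  D4: (11, 6, -17) + (-1, 0, 1) = (10, 6, -16)
  D5: (11, 6, -17) + (0, -1, 1) = (11, 5, -16)

Answer: 12 5 -17
12 6 -18
11 7 -18
10 7 -17
10 6 -16
11 5 -16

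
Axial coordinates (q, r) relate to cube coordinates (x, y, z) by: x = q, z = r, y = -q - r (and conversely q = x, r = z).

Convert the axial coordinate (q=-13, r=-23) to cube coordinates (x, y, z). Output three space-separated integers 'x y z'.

Answer: -13 36 -23

Derivation:
x = q = -13
z = r = -23
y = -x - z = -(-13) - (-23) = 36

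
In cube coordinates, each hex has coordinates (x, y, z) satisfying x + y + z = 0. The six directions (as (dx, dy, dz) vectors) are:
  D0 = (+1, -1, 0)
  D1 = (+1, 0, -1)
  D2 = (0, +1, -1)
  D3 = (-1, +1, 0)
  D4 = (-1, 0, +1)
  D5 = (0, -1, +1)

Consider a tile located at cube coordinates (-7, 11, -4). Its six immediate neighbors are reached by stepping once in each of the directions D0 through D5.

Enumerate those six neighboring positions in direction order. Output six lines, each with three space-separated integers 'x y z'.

Center: (-7, 11, -4). Add each direction:
  D0: (-7, 11, -4) + (1, -1, 0) = (-6, 10, -4)
  D1: (-7, 11, -4) + (1, 0, -1) = (-6, 11, -5)
  D2: (-7, 11, -4) + (0, 1, -1) = (-7, 12, -5)
  D3: (-7, 11, -4) + (-1, 1, 0) = (-8, 12, -4)
  D4: (-7, 11, -4) + (-1, 0, 1) = (-8, 11, -3)
  D5: (-7, 11, -4) + (0, -1, 1) = (-7, 10, -3)

Answer: -6 10 -4
-6 11 -5
-7 12 -5
-8 12 -4
-8 11 -3
-7 10 -3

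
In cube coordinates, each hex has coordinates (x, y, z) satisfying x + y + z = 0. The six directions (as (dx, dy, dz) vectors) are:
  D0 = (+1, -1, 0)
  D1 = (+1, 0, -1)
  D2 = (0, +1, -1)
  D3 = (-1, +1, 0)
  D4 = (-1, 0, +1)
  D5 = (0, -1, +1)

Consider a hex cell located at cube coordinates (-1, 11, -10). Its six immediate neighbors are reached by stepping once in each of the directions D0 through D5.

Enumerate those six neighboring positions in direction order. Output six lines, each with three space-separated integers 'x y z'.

Answer: 0 10 -10
0 11 -11
-1 12 -11
-2 12 -10
-2 11 -9
-1 10 -9

Derivation:
Center: (-1, 11, -10). Add each direction:
  D0: (-1, 11, -10) + (1, -1, 0) = (0, 10, -10)
  D1: (-1, 11, -10) + (1, 0, -1) = (0, 11, -11)
  D2: (-1, 11, -10) + (0, 1, -1) = (-1, 12, -11)
  D3: (-1, 11, -10) + (-1, 1, 0) = (-2, 12, -10)
  D4: (-1, 11, -10) + (-1, 0, 1) = (-2, 11, -9)
  D5: (-1, 11, -10) + (0, -1, 1) = (-1, 10, -9)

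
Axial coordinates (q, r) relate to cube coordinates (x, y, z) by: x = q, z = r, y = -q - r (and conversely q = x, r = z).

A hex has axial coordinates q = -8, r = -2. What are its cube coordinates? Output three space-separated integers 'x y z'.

x = q = -8
z = r = -2
y = -x - z = -(-8) - (-2) = 10

Answer: -8 10 -2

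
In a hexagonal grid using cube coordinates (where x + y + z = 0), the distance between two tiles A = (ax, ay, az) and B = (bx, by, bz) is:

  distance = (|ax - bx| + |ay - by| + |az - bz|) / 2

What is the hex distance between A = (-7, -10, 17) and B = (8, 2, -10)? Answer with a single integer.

Answer: 27

Derivation:
|ax - bx| = |-7 - 8| = 15
|ay - by| = |-10 - 2| = 12
|az - bz| = |17 - (-10)| = 27
distance = (15 + 12 + 27) / 2 = 54 / 2 = 27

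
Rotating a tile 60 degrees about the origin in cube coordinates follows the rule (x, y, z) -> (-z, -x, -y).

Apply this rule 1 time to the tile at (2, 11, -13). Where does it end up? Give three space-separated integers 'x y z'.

Start: (2, 11, -13)
Step 1: (2, 11, -13) -> (-(-13), -(2), -(11)) = (13, -2, -11)

Answer: 13 -2 -11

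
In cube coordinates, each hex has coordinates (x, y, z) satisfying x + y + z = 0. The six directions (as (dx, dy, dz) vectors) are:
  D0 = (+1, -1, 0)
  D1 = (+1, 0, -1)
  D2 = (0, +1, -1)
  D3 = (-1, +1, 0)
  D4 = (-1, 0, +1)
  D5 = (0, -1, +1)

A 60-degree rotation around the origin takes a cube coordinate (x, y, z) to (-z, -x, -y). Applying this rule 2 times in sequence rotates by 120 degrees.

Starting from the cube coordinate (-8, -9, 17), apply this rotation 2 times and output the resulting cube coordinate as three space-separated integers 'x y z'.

Answer: -9 17 -8

Derivation:
Start: (-8, -9, 17)
Step 1: (-8, -9, 17) -> (-(17), -(-8), -(-9)) = (-17, 8, 9)
Step 2: (-17, 8, 9) -> (-(9), -(-17), -(8)) = (-9, 17, -8)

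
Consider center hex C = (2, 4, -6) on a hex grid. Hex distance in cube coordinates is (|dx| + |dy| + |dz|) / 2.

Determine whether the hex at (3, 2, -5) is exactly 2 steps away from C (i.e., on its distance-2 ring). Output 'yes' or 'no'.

Answer: yes

Derivation:
|px - cx| = |3 - 2| = 1
|py - cy| = |2 - 4| = 2
|pz - cz| = |-5 - (-6)| = 1
distance = (1+2+1)/2 = 4/2 = 2
radius = 2; distance == radius -> yes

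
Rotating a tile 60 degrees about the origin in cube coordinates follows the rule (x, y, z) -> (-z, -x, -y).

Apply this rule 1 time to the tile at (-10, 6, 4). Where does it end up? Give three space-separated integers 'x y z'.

Answer: -4 10 -6

Derivation:
Start: (-10, 6, 4)
Step 1: (-10, 6, 4) -> (-(4), -(-10), -(6)) = (-4, 10, -6)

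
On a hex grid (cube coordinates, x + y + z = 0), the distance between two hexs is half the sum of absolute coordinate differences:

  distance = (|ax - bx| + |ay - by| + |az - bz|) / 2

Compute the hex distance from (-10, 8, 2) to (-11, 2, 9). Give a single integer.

Answer: 7

Derivation:
|ax - bx| = |-10 - (-11)| = 1
|ay - by| = |8 - 2| = 6
|az - bz| = |2 - 9| = 7
distance = (1 + 6 + 7) / 2 = 14 / 2 = 7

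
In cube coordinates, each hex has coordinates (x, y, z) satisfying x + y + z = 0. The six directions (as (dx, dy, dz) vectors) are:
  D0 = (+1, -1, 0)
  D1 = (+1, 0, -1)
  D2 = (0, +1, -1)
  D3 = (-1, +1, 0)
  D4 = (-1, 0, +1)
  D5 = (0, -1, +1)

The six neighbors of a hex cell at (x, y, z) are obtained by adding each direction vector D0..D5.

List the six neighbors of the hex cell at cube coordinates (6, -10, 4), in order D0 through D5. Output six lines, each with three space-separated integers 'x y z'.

Answer: 7 -11 4
7 -10 3
6 -9 3
5 -9 4
5 -10 5
6 -11 5

Derivation:
Center: (6, -10, 4). Add each direction:
  D0: (6, -10, 4) + (1, -1, 0) = (7, -11, 4)
  D1: (6, -10, 4) + (1, 0, -1) = (7, -10, 3)
  D2: (6, -10, 4) + (0, 1, -1) = (6, -9, 3)
  D3: (6, -10, 4) + (-1, 1, 0) = (5, -9, 4)
  D4: (6, -10, 4) + (-1, 0, 1) = (5, -10, 5)
  D5: (6, -10, 4) + (0, -1, 1) = (6, -11, 5)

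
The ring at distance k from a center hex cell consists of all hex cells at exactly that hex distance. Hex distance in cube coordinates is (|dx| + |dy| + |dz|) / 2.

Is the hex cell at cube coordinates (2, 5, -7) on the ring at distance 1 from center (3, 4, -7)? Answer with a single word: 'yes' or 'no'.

Answer: yes

Derivation:
|px - cx| = |2 - 3| = 1
|py - cy| = |5 - 4| = 1
|pz - cz| = |-7 - (-7)| = 0
distance = (1+1+0)/2 = 2/2 = 1
radius = 1; distance == radius -> yes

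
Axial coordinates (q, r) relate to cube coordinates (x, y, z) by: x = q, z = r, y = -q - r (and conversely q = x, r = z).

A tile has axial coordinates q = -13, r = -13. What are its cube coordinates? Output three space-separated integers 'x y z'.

Answer: -13 26 -13

Derivation:
x = q = -13
z = r = -13
y = -x - z = -(-13) - (-13) = 26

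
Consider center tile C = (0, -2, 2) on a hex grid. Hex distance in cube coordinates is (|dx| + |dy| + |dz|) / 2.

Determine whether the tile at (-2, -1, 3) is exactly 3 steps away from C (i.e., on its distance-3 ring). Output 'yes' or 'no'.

|px - cx| = |-2 - 0| = 2
|py - cy| = |-1 - (-2)| = 1
|pz - cz| = |3 - 2| = 1
distance = (2+1+1)/2 = 4/2 = 2
radius = 3; distance != radius -> no

Answer: no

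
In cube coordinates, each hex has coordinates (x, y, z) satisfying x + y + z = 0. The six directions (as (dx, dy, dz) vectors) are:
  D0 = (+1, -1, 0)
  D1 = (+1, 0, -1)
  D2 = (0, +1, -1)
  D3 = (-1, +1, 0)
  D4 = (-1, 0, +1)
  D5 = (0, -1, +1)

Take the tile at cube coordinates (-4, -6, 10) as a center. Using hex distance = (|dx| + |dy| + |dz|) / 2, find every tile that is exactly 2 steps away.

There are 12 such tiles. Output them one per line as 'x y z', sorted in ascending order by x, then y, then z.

Answer: -6 -6 12
-6 -5 11
-6 -4 10
-5 -7 12
-5 -4 9
-4 -8 12
-4 -4 8
-3 -8 11
-3 -5 8
-2 -8 10
-2 -7 9
-2 -6 8

Derivation:
Walk ring at distance 2 from (-4, -6, 10):
Start at center + D4*2 = (-6, -6, 12)
  hex 0: (-6, -6, 12)
  hex 1: (-5, -7, 12)
  hex 2: (-4, -8, 12)
  hex 3: (-3, -8, 11)
  hex 4: (-2, -8, 10)
  hex 5: (-2, -7, 9)
  hex 6: (-2, -6, 8)
  hex 7: (-3, -5, 8)
  hex 8: (-4, -4, 8)
  hex 9: (-5, -4, 9)
  hex 10: (-6, -4, 10)
  hex 11: (-6, -5, 11)
Sorted: 12 hexes.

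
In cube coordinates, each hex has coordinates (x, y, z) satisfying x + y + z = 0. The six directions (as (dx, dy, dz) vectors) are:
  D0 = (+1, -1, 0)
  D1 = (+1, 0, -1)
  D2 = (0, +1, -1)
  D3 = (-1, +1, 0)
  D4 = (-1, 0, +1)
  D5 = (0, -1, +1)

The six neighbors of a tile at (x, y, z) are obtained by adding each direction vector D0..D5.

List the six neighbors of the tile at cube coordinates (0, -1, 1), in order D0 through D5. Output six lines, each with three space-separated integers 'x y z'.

Center: (0, -1, 1). Add each direction:
  D0: (0, -1, 1) + (1, -1, 0) = (1, -2, 1)
  D1: (0, -1, 1) + (1, 0, -1) = (1, -1, 0)
  D2: (0, -1, 1) + (0, 1, -1) = (0, 0, 0)
  D3: (0, -1, 1) + (-1, 1, 0) = (-1, 0, 1)
  D4: (0, -1, 1) + (-1, 0, 1) = (-1, -1, 2)
  D5: (0, -1, 1) + (0, -1, 1) = (0, -2, 2)

Answer: 1 -2 1
1 -1 0
0 0 0
-1 0 1
-1 -1 2
0 -2 2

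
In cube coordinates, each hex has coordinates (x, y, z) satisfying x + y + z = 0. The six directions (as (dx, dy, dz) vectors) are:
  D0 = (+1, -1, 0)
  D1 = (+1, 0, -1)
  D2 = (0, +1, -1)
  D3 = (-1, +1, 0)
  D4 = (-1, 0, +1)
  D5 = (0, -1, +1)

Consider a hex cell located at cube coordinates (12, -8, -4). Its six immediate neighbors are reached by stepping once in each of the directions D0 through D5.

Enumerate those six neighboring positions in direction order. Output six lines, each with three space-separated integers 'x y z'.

Answer: 13 -9 -4
13 -8 -5
12 -7 -5
11 -7 -4
11 -8 -3
12 -9 -3

Derivation:
Center: (12, -8, -4). Add each direction:
  D0: (12, -8, -4) + (1, -1, 0) = (13, -9, -4)
  D1: (12, -8, -4) + (1, 0, -1) = (13, -8, -5)
  D2: (12, -8, -4) + (0, 1, -1) = (12, -7, -5)
  D3: (12, -8, -4) + (-1, 1, 0) = (11, -7, -4)
  D4: (12, -8, -4) + (-1, 0, 1) = (11, -8, -3)
  D5: (12, -8, -4) + (0, -1, 1) = (12, -9, -3)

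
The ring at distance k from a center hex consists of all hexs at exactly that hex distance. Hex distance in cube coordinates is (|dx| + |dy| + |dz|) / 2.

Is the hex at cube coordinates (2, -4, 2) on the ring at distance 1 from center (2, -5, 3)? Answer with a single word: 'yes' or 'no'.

|px - cx| = |2 - 2| = 0
|py - cy| = |-4 - (-5)| = 1
|pz - cz| = |2 - 3| = 1
distance = (0+1+1)/2 = 2/2 = 1
radius = 1; distance == radius -> yes

Answer: yes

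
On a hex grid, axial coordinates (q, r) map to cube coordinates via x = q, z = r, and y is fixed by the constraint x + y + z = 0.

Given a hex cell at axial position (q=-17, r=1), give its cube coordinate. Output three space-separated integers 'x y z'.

x = q = -17
z = r = 1
y = -x - z = -(-17) - (1) = 16

Answer: -17 16 1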